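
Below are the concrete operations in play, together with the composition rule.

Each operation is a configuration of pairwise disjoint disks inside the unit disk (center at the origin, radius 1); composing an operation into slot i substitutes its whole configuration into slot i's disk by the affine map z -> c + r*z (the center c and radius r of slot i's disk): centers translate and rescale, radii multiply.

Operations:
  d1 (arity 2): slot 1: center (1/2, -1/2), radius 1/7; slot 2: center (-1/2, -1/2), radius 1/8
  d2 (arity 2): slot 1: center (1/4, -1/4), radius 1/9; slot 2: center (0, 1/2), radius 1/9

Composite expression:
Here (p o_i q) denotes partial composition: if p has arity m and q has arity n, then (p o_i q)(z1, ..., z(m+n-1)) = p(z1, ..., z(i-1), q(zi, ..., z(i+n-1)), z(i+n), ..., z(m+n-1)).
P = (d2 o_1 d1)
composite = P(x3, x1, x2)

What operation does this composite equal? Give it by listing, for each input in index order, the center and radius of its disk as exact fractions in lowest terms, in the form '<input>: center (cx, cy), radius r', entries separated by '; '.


Nesting under d2 composes maps z -> c + r*z down each x-path.
tracing x3 down its 2-map path: center (11/36, -11/36), radius 1/63
tracing x1 down its 2-map path: center (7/36, -11/36), radius 1/72
tracing x2 down its 1-map path: center (0, 1/2), radius 1/9

x1: center (7/36, -11/36), radius 1/72; x2: center (0, 1/2), radius 1/9; x3: center (11/36, -11/36), radius 1/63


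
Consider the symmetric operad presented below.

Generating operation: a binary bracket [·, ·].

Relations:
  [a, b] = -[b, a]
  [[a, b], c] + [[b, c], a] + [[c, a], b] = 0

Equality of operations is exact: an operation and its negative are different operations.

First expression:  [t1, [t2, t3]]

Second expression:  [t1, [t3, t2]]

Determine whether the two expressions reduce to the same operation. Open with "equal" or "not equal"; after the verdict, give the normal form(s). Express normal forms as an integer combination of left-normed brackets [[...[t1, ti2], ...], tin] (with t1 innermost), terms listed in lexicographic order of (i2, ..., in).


not equal — first [[t1, t2], t3] - [[t1, t3], t2], second -[[t1, t2], t3] + [[t1, t3], t2]

In normal form, the first expression is [[t1, t2], t3] - [[t1, t3], t2]
In normal form, the second expression is -[[t1, t2], t3] + [[t1, t3], t2]
The forms do not match — not equal.


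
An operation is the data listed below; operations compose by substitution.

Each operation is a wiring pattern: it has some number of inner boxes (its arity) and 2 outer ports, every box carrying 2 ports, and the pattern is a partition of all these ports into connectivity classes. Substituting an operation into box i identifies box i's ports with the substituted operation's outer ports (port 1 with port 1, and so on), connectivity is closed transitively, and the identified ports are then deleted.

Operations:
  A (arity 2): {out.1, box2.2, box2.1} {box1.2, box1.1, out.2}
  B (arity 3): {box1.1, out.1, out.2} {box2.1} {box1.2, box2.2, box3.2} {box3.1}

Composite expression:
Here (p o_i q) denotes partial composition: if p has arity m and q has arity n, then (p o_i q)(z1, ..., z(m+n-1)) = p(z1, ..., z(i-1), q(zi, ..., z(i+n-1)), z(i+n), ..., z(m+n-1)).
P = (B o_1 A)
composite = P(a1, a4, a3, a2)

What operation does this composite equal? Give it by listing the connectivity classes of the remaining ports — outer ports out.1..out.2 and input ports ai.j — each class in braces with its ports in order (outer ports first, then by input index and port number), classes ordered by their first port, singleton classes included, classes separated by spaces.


{out.1, out.2, a4.1, a4.2} {a1.1, a1.2, a2.2, a3.2} {a2.1} {a3.1}

Two ports join when wires chain via B-identified ports.
the subtree at A composes to {out.1, a4.1, a4.2} {out.2, a1.1, a1.2} on (a1, a4); out.j = own outer ports
the subtree at B composes to {out.1, out.2, a4.1, a4.2} {a1.1, a1.2, a2.2, a3.2} {a2.1} {a3.1} on (a1, a4, a3, a2); out.j = own outer ports


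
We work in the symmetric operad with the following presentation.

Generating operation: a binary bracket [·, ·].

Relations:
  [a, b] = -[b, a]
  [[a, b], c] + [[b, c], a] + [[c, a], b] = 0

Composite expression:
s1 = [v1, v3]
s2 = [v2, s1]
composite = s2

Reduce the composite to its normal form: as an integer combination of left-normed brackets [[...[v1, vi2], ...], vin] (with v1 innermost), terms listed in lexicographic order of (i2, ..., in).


-[[v1, v3], v2]

Expand each bracket as ab - ba; the v1-initial words give the coefficients.
Composite bracket: [v2, [v1, v3]]
Full expansion: 4 signed words from ab - ba (2^2 = 4).
Only words starting with v1 matter:
  from v1v3v2, sign -1: term -[[v1, v3], v2]


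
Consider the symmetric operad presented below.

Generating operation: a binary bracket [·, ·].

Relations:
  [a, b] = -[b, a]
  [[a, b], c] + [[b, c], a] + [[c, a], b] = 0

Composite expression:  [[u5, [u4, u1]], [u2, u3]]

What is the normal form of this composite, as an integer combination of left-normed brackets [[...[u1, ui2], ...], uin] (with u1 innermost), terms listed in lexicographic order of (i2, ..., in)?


Antisymmetry and Jacobi reduce to u1-anchored left-normed brackets.
Composite bracket: [[u5, [u4, u1]], [u2, u3]]
Applying ab - ba throughout gives 16 signed words (2^4 = 16).
Only words starting with u1 matter:
  the word u1u4u5u2u3 carries sign +1 and contributes +[[[[u1, u4], u5], u2], u3]
  the word u1u4u5u3u2 carries sign -1 and contributes -[[[[u1, u4], u5], u3], u2]

[[[[u1, u4], u5], u2], u3] - [[[[u1, u4], u5], u3], u2]


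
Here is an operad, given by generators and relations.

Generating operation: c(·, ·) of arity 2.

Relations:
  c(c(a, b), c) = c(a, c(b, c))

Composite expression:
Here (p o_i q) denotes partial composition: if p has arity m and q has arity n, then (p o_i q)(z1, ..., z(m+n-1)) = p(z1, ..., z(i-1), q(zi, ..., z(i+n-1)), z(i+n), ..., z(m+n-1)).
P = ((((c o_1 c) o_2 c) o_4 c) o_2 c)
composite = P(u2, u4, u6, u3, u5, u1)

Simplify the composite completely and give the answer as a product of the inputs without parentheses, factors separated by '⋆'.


u2 ⋆ u4 ⋆ u6 ⋆ u3 ⋆ u5 ⋆ u1

Under associativity of c, the answer is the u's in reading order.
c(u4, u6) spells out as u4 ⋆ u6
c(c(u4, u6), u3) spells out as u4 ⋆ u6 ⋆ u3
c(u2, c(c(u4, u6), u3)) spells out as u2 ⋆ u4 ⋆ u6 ⋆ u3
c(u5, u1) spells out as u5 ⋆ u1
c(c(u2, c(c(u4, u6), u3)), c(u5, u1)) spells out as u2 ⋆ u4 ⋆ u6 ⋆ u3 ⋆ u5 ⋆ u1


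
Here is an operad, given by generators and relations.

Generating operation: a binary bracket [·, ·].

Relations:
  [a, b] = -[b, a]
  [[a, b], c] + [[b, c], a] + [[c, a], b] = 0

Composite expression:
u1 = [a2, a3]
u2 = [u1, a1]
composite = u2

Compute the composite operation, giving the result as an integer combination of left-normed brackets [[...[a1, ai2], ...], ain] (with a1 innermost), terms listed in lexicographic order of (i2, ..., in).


-[[a1, a2], a3] + [[a1, a3], a2]


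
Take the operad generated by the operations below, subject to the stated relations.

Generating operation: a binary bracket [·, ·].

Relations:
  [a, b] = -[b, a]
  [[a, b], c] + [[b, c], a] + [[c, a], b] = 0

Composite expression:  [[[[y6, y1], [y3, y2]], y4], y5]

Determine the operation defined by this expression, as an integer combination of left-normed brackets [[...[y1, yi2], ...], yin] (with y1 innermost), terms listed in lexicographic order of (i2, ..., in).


Antisymmetry and Jacobi reduce to y1-anchored left-normed brackets.
Composite bracket: [[[[y6, y1], [y3, y2]], y4], y5]
Expanding via [a, b] = ab - ba: 32 signed words (2^5 = 32).
Words beginning with y1 determine it all:
  the word y1y6y2y3y4y5 carries sign +1 and contributes +[[[[[y1, y6], y2], y3], y4], y5]
  the word y1y6y3y2y4y5 carries sign -1 and contributes -[[[[[y1, y6], y3], y2], y4], y5]

[[[[[y1, y6], y2], y3], y4], y5] - [[[[[y1, y6], y3], y2], y4], y5]


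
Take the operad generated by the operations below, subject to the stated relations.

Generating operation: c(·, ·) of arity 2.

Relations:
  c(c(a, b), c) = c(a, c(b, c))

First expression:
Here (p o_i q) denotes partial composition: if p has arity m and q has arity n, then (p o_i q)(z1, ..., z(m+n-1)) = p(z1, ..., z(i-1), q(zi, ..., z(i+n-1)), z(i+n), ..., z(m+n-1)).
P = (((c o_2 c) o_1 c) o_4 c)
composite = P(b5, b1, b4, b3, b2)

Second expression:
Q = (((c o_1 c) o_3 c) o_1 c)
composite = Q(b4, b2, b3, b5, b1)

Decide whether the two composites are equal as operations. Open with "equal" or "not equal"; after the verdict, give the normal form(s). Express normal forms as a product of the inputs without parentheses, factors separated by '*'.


not equal — first b5 * b1 * b4 * b3 * b2, second b4 * b2 * b3 * b5 * b1


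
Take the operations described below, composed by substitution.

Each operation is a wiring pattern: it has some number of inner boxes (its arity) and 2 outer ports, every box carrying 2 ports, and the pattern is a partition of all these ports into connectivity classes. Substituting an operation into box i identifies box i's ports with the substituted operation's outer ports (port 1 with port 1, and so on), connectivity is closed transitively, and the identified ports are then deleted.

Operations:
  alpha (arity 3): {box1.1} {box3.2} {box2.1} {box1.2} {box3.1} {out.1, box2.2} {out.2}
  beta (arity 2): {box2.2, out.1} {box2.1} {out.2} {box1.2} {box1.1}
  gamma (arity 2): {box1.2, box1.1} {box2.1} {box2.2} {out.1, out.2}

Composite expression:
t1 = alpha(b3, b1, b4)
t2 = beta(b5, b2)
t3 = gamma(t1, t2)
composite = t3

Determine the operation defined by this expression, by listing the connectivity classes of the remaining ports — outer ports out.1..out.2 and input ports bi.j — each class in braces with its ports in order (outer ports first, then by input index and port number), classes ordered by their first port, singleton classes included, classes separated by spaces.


{out.1, out.2} {b1.1} {b1.2} {b2.1} {b2.2} {b3.1} {b3.2} {b4.1} {b4.2} {b5.1} {b5.2}

Substituting into gamma glues patterns; closure does the rest.
stage alpha: inputs (b3, b1, b4), connectivity {out.1, b1.2} {out.2} {b1.1} {b3.1} {b3.2} {b4.1} {b4.2}, out.j its boundary
stage beta: inputs (b5, b2), connectivity {out.1, b2.2} {out.2} {b2.1} {b5.1} {b5.2}, out.j its boundary
stage gamma: inputs (b3, b1, b4, b5, b2), connectivity {out.1, out.2} {b1.1} {b1.2} {b2.1} {b2.2} {b3.1} {b3.2} {b4.1} {b4.2} {b5.1} {b5.2}, out.j its boundary


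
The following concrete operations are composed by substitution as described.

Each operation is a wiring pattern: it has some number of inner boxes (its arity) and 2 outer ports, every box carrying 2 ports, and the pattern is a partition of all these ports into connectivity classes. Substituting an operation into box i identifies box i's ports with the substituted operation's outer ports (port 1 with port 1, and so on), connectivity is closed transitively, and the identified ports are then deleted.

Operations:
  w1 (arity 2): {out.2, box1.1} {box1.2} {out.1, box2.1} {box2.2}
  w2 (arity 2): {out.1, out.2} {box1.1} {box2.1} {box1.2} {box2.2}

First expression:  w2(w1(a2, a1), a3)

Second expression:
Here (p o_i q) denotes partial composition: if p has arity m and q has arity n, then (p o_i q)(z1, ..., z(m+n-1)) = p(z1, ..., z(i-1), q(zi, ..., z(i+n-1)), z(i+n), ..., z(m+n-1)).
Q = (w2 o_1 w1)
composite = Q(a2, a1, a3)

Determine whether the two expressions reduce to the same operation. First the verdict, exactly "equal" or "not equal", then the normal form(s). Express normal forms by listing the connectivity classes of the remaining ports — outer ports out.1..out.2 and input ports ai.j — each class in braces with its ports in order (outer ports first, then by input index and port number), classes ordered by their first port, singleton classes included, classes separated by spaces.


equal; the common form is {out.1, out.2} {a1.1} {a1.2} {a2.1} {a2.2} {a3.1} {a3.2}

In normal form, the first expression is {out.1, out.2} {a1.1} {a1.2} {a2.1} {a2.2} {a3.1} {a3.2}
In normal form, the second expression is {out.1, out.2} {a1.1} {a1.2} {a2.1} {a2.2} {a3.1} {a3.2}
The normal forms match — equal.


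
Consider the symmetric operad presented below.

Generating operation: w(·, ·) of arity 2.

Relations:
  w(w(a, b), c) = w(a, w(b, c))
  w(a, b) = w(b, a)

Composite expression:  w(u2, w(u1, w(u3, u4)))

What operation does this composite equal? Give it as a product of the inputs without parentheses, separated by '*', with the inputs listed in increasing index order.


u1 * u2 * u3 * u4


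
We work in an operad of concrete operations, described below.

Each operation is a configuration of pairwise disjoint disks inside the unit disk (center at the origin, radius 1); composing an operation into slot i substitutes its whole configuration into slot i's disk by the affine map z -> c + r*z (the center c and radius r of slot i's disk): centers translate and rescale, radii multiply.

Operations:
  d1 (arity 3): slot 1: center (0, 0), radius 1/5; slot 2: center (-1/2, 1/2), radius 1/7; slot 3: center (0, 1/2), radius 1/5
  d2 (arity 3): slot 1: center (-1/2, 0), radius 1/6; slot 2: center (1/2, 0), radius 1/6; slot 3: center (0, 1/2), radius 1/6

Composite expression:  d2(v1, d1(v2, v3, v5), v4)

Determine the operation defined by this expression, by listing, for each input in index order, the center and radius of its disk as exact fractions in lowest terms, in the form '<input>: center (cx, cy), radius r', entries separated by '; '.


v1: center (-1/2, 0), radius 1/6; v2: center (1/2, 0), radius 1/30; v3: center (5/12, 1/12), radius 1/42; v4: center (0, 1/2), radius 1/6; v5: center (1/2, 1/12), radius 1/30

Below d2, radii multiply path by path; the v-disk centers shift.
input v1: composing its 1 substitution step yields center (-1/2, 0), radius 1/6
input v2: composing its 2 substitution steps yields center (1/2, 0), radius 1/30
input v3: composing its 2 substitution steps yields center (5/12, 1/12), radius 1/42
input v5: composing its 2 substitution steps yields center (1/2, 1/12), radius 1/30
input v4: composing its 1 substitution step yields center (0, 1/2), radius 1/6


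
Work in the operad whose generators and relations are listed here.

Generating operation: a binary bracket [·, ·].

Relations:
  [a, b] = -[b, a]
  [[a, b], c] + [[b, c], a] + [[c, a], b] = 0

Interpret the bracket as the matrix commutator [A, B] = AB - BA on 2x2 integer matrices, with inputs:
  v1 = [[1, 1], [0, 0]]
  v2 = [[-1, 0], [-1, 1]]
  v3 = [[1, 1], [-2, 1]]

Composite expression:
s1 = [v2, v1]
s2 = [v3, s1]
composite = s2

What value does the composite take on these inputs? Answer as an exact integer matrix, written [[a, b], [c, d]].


[[-5, -2], [-4, 5]]

[v2, v1] = [[1, -2], [-1, -1]]
[v3, [v2, v1]] = [[-5, -2], [-4, 5]]


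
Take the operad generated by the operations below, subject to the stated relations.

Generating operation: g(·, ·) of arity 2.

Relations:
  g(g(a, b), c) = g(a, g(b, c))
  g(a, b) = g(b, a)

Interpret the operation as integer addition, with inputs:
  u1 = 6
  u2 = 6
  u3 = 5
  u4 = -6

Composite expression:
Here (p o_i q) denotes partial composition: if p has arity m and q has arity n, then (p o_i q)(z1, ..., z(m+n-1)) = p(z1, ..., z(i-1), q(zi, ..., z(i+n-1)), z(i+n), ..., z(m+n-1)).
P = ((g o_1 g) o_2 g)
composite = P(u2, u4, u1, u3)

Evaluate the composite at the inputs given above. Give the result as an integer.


11

g(u4, u1) = 0
g(u2, g(u4, u1)) = 6
g(g(u2, g(u4, u1)), u3) = 11


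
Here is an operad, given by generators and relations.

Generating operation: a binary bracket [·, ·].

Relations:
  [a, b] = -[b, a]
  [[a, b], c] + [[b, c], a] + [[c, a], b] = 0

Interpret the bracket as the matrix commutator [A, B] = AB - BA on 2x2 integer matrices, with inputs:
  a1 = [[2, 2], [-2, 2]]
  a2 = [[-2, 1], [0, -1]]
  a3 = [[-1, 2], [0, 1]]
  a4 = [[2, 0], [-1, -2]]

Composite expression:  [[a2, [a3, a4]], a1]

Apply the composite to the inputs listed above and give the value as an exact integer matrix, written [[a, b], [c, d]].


[a3, a4] = [[-2, -8], [-2, 2]]
[a2, [a3, a4]] = [[-2, 12], [-2, 2]]
[[a2, [a3, a4]], a1] = [[-20, -8], [-8, 20]]

[[-20, -8], [-8, 20]]


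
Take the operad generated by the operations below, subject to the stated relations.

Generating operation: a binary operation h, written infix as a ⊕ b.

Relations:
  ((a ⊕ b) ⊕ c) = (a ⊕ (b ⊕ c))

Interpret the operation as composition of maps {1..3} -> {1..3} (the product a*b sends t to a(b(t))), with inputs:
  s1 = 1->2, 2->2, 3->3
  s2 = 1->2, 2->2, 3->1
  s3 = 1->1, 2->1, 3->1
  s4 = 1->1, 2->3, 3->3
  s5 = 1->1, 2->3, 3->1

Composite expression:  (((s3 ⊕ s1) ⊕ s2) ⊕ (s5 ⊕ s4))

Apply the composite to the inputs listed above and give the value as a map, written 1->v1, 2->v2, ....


1->1, 2->1, 3->1


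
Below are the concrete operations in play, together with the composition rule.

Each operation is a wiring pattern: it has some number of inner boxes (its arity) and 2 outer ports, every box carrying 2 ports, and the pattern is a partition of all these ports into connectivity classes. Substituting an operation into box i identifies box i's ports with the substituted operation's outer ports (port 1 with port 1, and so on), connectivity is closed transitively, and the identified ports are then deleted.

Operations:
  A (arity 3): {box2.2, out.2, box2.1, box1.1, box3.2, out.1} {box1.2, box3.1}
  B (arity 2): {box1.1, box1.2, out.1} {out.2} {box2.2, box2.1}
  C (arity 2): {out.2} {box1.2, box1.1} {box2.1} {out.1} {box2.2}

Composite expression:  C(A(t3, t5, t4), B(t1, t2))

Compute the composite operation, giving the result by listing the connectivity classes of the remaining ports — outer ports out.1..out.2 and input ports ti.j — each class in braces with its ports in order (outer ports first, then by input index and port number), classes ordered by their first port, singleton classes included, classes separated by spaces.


{out.1} {out.2} {t1.1, t1.2} {t2.1, t2.2} {t3.1, t4.2, t5.1, t5.2} {t3.2, t4.1}


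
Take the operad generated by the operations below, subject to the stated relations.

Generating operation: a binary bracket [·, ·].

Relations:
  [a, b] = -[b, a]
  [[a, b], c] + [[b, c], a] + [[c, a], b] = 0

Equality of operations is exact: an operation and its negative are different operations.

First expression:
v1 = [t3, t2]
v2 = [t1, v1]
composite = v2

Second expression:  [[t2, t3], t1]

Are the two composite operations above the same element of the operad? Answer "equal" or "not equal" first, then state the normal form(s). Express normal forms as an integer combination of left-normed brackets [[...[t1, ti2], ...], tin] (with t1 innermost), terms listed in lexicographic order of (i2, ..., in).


equal; the common form is -[[t1, t2], t3] + [[t1, t3], t2]

Normal form of the first expression: -[[t1, t2], t3] + [[t1, t3], t2]
Normal form of the second expression: -[[t1, t2], t3] + [[t1, t3], t2]
The forms coincide; equal.


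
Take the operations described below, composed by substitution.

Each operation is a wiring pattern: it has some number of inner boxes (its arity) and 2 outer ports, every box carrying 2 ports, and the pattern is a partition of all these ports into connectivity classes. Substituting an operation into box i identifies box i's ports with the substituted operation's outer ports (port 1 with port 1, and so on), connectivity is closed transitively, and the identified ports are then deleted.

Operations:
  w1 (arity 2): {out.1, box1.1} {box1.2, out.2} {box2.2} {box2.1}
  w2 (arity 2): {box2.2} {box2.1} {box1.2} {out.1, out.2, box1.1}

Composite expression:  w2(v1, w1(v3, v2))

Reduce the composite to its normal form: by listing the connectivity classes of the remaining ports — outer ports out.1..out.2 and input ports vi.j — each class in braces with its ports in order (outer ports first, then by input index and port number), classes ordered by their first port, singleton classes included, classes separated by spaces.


Treat the ports identified at w2 as solder joints: merge, then drop.
the subtree at w1 composes to {out.1, v3.1} {out.2, v3.2} {v2.1} {v2.2} on (v3, v2); out.j = own outer ports
the subtree at w2 composes to {out.1, out.2, v1.1} {v1.2} {v2.1} {v2.2} {v3.1} {v3.2} on (v1, v3, v2); out.j = own outer ports

{out.1, out.2, v1.1} {v1.2} {v2.1} {v2.2} {v3.1} {v3.2}


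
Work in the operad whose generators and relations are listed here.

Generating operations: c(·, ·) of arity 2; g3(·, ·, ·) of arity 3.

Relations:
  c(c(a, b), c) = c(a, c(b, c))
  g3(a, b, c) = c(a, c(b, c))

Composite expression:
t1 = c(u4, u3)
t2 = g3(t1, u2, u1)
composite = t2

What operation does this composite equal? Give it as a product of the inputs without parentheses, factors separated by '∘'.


u4 ∘ u3 ∘ u2 ∘ u1

All parenthesizations of g3 agree; list the u-inputs left to right.
c(u4, u3) flattens to u4 ∘ u3
g3(c(u4, u3), u2, u1) flattens to u4 ∘ u3 ∘ u2 ∘ u1


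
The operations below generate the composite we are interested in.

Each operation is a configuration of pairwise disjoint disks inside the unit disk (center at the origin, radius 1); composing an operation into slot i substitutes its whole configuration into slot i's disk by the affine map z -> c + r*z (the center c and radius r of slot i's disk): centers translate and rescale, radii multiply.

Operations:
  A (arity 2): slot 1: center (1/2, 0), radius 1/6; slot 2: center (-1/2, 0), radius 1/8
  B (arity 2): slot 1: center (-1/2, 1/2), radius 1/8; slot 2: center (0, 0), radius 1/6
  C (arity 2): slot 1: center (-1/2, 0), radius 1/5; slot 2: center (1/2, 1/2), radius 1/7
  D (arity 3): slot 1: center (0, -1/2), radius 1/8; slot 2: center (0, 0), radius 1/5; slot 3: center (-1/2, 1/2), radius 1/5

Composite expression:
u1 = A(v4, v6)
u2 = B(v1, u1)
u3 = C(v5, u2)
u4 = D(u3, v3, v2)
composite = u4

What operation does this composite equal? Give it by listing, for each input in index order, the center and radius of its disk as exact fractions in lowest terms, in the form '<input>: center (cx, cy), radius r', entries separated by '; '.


v1: center (3/56, -3/7), radius 1/448; v2: center (-1/2, 1/2), radius 1/5; v3: center (0, 0), radius 1/5; v4: center (43/672, -7/16), radius 1/2016; v5: center (-1/16, -1/2), radius 1/40; v6: center (41/672, -7/16), radius 1/2688

Each v-disk chains the slot maps above it in D; radii multiply.
v5 passes through 2 substitutions, ending at center (-1/16, -1/2), radius 1/40
v1 passes through 3 substitutions, ending at center (3/56, -3/7), radius 1/448
v4 passes through 4 substitutions, ending at center (43/672, -7/16), radius 1/2016
v6 passes through 4 substitutions, ending at center (41/672, -7/16), radius 1/2688
v3 passes through 1 substitution, ending at center (0, 0), radius 1/5
v2 passes through 1 substitution, ending at center (-1/2, 1/2), radius 1/5


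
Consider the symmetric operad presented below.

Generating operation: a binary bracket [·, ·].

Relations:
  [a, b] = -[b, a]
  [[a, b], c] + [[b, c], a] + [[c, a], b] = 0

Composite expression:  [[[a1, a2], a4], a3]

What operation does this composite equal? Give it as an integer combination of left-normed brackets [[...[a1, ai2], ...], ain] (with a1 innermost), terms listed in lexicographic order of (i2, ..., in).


A multilinear Lie element is pinned by a1-initial words (a1 innermost).
Composite bracket: [[[a1, a2], a4], a3]
Expanding via [a, b] = ab - ba: 8 signed words (2^3 = 8).
Keep just the words that open with a1:
  a1a2a4a3 (sign +1) contributes +[[[a1, a2], a4], a3]

[[[a1, a2], a4], a3]


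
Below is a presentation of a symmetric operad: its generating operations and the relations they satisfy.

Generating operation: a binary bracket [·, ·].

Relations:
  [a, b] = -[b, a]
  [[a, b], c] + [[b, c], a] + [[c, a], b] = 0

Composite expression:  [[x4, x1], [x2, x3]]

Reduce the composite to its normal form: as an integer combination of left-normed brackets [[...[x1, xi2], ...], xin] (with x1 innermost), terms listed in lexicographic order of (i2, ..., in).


Antisymmetry and Jacobi reduce to x1-anchored left-normed brackets.
Composite bracket: [[x4, x1], [x2, x3]]
Under [a, b] = ab - ba we get 8 signed associative words (2^3 = 8).
Collect the words opening with x1:
  the word x1x4x2x3 carries sign -1 and contributes -[[[x1, x4], x2], x3]
  the word x1x4x3x2 carries sign +1 and contributes +[[[x1, x4], x3], x2]

-[[[x1, x4], x2], x3] + [[[x1, x4], x3], x2]


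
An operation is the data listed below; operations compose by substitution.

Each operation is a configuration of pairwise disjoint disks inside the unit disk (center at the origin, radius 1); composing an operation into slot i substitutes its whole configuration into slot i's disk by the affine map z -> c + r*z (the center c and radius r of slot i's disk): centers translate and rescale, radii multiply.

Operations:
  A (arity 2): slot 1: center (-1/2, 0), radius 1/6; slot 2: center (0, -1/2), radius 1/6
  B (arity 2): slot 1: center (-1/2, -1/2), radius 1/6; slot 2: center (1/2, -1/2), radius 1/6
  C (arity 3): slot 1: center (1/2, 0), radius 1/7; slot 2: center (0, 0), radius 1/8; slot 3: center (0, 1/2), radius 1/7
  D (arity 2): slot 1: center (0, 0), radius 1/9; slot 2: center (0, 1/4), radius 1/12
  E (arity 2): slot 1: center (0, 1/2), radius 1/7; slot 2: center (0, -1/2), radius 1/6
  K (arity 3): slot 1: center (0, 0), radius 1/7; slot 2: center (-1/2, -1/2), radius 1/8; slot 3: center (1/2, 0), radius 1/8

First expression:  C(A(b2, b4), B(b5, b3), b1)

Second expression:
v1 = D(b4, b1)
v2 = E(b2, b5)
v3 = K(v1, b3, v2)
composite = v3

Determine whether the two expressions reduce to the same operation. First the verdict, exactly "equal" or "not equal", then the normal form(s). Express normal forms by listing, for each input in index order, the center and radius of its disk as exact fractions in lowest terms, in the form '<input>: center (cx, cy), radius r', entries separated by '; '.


not equal; first: b1: center (0, 1/2), radius 1/7; b2: center (3/7, 0), radius 1/42; b3: center (1/16, -1/16), radius 1/48; b4: center (1/2, -1/14), radius 1/42; b5: center (-1/16, -1/16), radius 1/48; second: b1: center (0, 1/28), radius 1/84; b2: center (1/2, 1/16), radius 1/56; b3: center (-1/2, -1/2), radius 1/8; b4: center (0, 0), radius 1/63; b5: center (1/2, -1/16), radius 1/48

The first composite normalizes to b1: center (0, 1/2), radius 1/7; b2: center (3/7, 0), radius 1/42; b3: center (1/16, -1/16), radius 1/48; b4: center (1/2, -1/14), radius 1/42; b5: center (-1/16, -1/16), radius 1/48
The second composite normalizes to b1: center (0, 1/28), radius 1/84; b2: center (1/2, 1/16), radius 1/56; b3: center (-1/2, -1/2), radius 1/8; b4: center (0, 0), radius 1/63; b5: center (1/2, -1/16), radius 1/48
Distinct normal forms: not equal.


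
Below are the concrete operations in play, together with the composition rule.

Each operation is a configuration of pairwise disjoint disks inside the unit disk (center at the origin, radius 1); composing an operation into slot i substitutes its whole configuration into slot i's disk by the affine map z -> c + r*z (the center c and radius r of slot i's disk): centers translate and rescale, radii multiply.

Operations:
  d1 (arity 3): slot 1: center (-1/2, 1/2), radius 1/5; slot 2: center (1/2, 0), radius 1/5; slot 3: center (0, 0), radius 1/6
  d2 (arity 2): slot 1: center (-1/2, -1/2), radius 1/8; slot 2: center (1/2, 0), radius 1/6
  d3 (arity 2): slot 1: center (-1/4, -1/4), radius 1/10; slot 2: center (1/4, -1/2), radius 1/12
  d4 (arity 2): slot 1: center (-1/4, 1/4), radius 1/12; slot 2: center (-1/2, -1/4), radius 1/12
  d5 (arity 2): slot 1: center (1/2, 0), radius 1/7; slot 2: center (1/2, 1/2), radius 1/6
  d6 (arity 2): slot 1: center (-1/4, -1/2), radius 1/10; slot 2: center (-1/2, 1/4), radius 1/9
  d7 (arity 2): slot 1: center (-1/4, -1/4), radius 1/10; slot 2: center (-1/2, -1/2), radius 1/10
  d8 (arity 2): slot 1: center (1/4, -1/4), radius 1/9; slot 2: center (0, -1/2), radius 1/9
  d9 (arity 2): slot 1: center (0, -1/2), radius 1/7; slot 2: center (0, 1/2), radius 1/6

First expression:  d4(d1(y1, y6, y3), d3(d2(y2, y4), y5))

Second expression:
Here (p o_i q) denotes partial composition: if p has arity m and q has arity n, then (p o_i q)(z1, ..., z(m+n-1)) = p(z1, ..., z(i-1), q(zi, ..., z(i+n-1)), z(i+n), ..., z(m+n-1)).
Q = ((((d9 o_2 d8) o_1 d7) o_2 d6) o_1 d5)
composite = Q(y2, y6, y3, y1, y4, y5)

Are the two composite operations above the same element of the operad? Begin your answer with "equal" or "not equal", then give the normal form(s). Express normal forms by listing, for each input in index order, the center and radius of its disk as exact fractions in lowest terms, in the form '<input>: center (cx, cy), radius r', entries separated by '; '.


not equal; the first gives y1: center (-7/24, 7/24), radius 1/60; y2: center (-21/40, -11/40), radius 1/960; y3: center (-1/4, 1/4), radius 1/72; y4: center (-31/60, -13/48), radius 1/720; y5: center (-23/48, -7/24), radius 1/144; y6: center (-5/24, 1/4), radius 1/60 and the second y1: center (-11/140, -159/280), radius 1/630; y2: center (-1/35, -15/28), radius 1/490; y3: center (-3/40, -81/140), radius 1/700; y4: center (1/24, 11/24), radius 1/54; y5: center (0, 5/12), radius 1/54; y6: center (-1/35, -37/70), radius 1/420

The first expression, normalized: y1: center (-7/24, 7/24), radius 1/60; y2: center (-21/40, -11/40), radius 1/960; y3: center (-1/4, 1/4), radius 1/72; y4: center (-31/60, -13/48), radius 1/720; y5: center (-23/48, -7/24), radius 1/144; y6: center (-5/24, 1/4), radius 1/60
The second expression, normalized: y1: center (-11/140, -159/280), radius 1/630; y2: center (-1/35, -15/28), radius 1/490; y3: center (-3/40, -81/140), radius 1/700; y4: center (1/24, 11/24), radius 1/54; y5: center (0, 5/12), radius 1/54; y6: center (-1/35, -37/70), radius 1/420
They disagree, so not equal.


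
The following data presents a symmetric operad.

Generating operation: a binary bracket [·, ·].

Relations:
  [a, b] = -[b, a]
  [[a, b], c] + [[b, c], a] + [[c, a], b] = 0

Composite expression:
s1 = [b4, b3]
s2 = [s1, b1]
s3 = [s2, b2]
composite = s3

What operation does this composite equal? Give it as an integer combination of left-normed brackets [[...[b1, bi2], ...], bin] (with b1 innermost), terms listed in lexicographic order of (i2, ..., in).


[[[b1, b3], b4], b2] - [[[b1, b4], b3], b2]


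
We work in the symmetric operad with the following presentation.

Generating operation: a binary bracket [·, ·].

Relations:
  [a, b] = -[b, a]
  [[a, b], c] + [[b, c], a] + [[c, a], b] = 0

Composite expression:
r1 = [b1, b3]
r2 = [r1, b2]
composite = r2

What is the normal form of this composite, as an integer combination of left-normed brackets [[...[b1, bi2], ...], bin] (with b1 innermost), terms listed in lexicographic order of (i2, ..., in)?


[[b1, b3], b2]


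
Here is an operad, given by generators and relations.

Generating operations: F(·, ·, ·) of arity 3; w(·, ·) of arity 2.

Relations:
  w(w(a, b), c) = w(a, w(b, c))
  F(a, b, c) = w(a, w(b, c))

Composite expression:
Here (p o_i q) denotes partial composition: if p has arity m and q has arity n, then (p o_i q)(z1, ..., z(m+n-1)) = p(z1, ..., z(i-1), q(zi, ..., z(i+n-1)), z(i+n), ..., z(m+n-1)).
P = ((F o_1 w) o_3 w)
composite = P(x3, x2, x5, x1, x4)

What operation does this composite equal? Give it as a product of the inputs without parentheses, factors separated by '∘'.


x3 ∘ x2 ∘ x5 ∘ x1 ∘ x4


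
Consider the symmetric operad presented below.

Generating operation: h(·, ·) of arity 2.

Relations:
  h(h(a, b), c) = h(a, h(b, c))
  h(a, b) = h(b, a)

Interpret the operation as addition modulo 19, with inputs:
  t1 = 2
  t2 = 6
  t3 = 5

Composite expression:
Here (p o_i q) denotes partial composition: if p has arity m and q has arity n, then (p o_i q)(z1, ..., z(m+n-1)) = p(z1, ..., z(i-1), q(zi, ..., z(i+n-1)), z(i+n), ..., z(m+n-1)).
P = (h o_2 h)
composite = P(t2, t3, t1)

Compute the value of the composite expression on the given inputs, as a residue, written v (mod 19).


13 (mod 19)

h(t3, t1) = 7
h(t2, h(t3, t1)) = 13


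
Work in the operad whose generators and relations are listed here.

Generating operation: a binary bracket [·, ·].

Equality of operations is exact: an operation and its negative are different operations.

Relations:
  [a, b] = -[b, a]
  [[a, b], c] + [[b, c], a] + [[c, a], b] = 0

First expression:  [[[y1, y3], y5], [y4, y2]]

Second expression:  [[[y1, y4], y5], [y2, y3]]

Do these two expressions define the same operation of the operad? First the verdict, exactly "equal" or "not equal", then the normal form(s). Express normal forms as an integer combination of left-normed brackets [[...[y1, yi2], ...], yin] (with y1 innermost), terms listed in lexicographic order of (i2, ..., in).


Normal form of the first expression: -[[[[y1, y3], y5], y2], y4] + [[[[y1, y3], y5], y4], y2]
Normal form of the second expression: [[[[y1, y4], y5], y2], y3] - [[[[y1, y4], y5], y3], y2]
The normal forms differ: not equal.

not equal: they reduce to -[[[[y1, y3], y5], y2], y4] + [[[[y1, y3], y5], y4], y2] and [[[[y1, y4], y5], y2], y3] - [[[[y1, y4], y5], y3], y2]


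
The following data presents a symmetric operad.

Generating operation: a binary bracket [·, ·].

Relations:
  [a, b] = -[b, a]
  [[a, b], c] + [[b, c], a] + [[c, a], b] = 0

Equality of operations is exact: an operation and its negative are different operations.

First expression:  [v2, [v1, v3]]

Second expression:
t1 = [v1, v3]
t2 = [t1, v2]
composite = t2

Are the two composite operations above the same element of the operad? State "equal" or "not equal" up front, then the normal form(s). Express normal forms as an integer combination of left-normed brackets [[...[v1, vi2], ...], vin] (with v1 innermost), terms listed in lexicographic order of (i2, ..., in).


not equal; the first gives -[[v1, v3], v2] and the second [[v1, v3], v2]

Reducing the first expression gives -[[v1, v3], v2]
Reducing the second expression gives [[v1, v3], v2]
The forms do not match — not equal.


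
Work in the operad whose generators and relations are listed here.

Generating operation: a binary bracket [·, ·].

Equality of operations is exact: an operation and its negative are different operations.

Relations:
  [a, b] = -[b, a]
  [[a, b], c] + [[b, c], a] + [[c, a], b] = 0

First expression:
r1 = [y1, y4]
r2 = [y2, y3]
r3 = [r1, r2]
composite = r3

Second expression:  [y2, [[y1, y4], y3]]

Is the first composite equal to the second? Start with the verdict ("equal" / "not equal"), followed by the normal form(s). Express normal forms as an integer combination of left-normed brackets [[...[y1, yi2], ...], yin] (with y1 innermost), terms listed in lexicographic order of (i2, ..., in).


not equal — first [[[y1, y4], y2], y3] - [[[y1, y4], y3], y2], second -[[[y1, y4], y3], y2]

The first composite normalizes to [[[y1, y4], y2], y3] - [[[y1, y4], y3], y2]
The second composite normalizes to -[[[y1, y4], y3], y2]
No match — not equal.


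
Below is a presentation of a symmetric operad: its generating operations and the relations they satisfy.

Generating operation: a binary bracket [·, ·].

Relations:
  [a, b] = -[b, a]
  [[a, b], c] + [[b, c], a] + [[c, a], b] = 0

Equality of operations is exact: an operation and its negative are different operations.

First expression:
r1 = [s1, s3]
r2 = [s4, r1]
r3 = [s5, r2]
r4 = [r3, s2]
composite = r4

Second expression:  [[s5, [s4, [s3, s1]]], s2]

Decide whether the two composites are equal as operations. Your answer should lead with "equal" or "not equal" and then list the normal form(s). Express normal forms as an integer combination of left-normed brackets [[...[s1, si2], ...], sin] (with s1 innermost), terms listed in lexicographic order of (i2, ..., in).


not equal; first: [[[[s1, s3], s4], s5], s2]; second: -[[[[s1, s3], s4], s5], s2]

Normal form of the first expression: [[[[s1, s3], s4], s5], s2]
Normal form of the second expression: -[[[[s1, s3], s4], s5], s2]
No match — not equal.


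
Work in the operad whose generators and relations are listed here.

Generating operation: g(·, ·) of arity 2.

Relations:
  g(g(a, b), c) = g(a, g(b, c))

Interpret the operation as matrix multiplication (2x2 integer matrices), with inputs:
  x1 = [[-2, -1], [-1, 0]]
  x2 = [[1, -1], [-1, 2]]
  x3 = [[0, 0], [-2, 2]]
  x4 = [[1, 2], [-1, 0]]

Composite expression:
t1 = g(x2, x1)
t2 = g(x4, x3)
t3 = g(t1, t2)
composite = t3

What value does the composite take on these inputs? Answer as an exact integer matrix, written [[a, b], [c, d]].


g(x2, x1) = [[-1, -1], [0, 1]]
g(x4, x3) = [[-4, 4], [0, 0]]
g(g(x2, x1), g(x4, x3)) = [[4, -4], [0, 0]]

[[4, -4], [0, 0]]


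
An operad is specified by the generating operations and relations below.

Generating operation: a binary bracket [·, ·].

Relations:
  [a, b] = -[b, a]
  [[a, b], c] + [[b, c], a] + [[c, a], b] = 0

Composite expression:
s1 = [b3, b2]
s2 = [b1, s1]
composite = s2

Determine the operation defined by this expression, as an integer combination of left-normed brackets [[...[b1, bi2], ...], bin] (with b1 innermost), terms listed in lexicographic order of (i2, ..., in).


-[[b1, b2], b3] + [[b1, b3], b2]

Left-normed coefficients sit on the b1-initial expansion words.
Composite bracket: [b1, [b3, b2]]
Each bracket splits as ab - ba, giving 4 signed words (2^2 = 4).
Collect the words opening with b1:
  from b1b2b3, sign -1: term -[[b1, b2], b3]
  from b1b3b2, sign +1: term +[[b1, b3], b2]


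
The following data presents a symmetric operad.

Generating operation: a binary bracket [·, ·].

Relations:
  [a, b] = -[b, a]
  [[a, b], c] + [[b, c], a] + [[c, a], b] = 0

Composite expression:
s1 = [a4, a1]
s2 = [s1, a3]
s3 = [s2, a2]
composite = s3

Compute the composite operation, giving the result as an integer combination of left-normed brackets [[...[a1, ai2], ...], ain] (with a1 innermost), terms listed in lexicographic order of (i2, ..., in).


In the tensor algebra, words opening a1 carry the a1-anchored form.
Composite bracket: [[[a4, a1], a3], a2]
The bracket unfolds into 8 signed words via [a, b] = ab - ba (2^3 = 8).
Coefficients come from the a1-initial words:
  sign of a1a4a3a2 is -1, so it contributes -[[[a1, a4], a3], a2]

-[[[a1, a4], a3], a2]


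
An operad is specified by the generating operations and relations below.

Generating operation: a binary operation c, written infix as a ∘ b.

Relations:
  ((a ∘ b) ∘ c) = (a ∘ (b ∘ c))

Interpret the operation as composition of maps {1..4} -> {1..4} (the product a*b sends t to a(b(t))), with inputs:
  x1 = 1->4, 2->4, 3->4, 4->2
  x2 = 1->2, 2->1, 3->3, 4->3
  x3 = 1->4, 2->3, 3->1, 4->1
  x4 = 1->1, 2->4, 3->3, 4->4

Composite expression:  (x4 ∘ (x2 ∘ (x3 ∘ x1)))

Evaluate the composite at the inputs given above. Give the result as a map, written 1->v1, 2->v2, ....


(x3 ∘ x1) = 1->1, 2->1, 3->1, 4->3
(x2 ∘ (x3 ∘ x1)) = 1->2, 2->2, 3->2, 4->3
(x4 ∘ (x2 ∘ (x3 ∘ x1))) = 1->4, 2->4, 3->4, 4->3

1->4, 2->4, 3->4, 4->3


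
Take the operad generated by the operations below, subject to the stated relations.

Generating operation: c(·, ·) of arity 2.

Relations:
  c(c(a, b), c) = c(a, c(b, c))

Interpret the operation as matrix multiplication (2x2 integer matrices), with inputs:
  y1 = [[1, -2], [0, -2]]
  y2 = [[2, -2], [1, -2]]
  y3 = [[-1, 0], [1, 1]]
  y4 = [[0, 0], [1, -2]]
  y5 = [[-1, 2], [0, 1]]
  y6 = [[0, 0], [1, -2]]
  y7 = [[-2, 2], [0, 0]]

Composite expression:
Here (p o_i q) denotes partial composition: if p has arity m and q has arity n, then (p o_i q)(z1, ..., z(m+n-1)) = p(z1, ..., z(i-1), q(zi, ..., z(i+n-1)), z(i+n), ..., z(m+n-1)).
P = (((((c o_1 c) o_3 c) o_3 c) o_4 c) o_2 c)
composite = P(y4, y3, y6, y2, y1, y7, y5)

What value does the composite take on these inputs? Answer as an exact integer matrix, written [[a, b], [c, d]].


c(y3, y6) = [[0, 0], [1, -2]]
c(y4, c(y3, y6)) = [[0, 0], [-2, 4]]
c(y1, y7) = [[-2, 2], [0, 0]]
c(y2, c(y1, y7)) = [[-4, 4], [-2, 2]]
c(c(y2, c(y1, y7)), y5) = [[4, -4], [2, -2]]
c(c(y4, c(y3, y6)), c(c(y2, c(y1, y7)), y5)) = [[0, 0], [0, 0]]

[[0, 0], [0, 0]]
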